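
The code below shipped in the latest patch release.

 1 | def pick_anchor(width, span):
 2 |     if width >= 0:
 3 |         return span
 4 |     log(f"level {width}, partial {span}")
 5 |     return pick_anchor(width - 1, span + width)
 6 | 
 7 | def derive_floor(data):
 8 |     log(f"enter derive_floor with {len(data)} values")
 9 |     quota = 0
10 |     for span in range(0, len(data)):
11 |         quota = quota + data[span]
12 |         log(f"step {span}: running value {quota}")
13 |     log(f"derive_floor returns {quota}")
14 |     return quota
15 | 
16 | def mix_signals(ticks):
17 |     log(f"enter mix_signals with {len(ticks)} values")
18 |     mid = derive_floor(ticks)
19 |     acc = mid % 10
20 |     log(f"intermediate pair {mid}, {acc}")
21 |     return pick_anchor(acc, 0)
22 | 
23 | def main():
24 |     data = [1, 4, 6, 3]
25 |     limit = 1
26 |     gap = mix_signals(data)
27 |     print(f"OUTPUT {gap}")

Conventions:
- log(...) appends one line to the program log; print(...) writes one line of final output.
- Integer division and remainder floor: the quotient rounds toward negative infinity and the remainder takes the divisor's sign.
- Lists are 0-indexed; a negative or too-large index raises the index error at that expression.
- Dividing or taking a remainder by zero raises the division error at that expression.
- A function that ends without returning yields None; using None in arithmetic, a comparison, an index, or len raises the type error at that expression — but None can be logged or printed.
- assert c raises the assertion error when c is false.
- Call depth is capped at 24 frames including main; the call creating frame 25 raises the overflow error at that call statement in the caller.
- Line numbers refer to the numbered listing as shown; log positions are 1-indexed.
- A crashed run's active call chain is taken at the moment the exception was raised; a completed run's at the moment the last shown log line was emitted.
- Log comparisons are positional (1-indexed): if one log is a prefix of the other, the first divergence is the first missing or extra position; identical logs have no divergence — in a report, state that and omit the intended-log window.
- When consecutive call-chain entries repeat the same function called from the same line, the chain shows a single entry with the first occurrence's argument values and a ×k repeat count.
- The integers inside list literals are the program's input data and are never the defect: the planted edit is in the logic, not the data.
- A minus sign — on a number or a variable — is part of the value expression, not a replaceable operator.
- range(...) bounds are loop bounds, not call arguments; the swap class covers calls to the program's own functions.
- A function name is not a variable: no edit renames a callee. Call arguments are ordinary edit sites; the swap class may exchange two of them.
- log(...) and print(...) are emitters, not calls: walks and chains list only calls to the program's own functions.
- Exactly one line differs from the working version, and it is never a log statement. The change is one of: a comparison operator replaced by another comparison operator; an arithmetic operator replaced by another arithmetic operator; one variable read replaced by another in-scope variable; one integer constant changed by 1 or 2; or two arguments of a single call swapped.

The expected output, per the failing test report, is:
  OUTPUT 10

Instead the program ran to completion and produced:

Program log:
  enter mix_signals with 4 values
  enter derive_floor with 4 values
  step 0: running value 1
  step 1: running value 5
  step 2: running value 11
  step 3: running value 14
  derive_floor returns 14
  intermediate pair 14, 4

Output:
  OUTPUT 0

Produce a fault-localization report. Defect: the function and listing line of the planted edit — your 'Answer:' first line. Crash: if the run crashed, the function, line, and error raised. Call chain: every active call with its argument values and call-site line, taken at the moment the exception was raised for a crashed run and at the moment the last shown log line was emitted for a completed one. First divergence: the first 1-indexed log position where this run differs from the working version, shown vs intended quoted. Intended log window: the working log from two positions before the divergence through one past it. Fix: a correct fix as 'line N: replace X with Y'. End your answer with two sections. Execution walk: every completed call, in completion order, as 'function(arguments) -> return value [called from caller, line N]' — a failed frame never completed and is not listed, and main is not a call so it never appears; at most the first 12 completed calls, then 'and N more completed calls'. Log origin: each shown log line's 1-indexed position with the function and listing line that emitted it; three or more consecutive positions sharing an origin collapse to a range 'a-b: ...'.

Answer: the defect is in pick_anchor at line 2.
Key observation: The log ends early — 8 lines, where the working version next logs 'level 4, partial 0'.
Call chain: main -> mix_signals([1, 4, 6, 3]) (called at line 26).
First divergence: position 9 — the faulty run's log ends after 8 lines; the working version continues with 'level 4, partial 0'.
Intended log window:
  7: derive_floor returns 14
  8: intermediate pair 14, 4
  9: level 4, partial 0
  10: level 3, partial 4
Execution walk:
  derive_floor([1, 4, 6, 3]) -> 14  [called from mix_signals, line 18]
  pick_anchor(4, 0) -> 0  [called from mix_signals, line 21]
  mix_signals([1, 4, 6, 3]) -> 0  [called from main, line 26]
Log origins:
  1: emitted by mix_signals (line 17)
  2: emitted by derive_floor (line 8)
  3-6: emitted by derive_floor (line 12)
  7: emitted by derive_floor (line 13)
  8: emitted by mix_signals (line 20)
A correct fix: line 2: replace `>=` with `<=`.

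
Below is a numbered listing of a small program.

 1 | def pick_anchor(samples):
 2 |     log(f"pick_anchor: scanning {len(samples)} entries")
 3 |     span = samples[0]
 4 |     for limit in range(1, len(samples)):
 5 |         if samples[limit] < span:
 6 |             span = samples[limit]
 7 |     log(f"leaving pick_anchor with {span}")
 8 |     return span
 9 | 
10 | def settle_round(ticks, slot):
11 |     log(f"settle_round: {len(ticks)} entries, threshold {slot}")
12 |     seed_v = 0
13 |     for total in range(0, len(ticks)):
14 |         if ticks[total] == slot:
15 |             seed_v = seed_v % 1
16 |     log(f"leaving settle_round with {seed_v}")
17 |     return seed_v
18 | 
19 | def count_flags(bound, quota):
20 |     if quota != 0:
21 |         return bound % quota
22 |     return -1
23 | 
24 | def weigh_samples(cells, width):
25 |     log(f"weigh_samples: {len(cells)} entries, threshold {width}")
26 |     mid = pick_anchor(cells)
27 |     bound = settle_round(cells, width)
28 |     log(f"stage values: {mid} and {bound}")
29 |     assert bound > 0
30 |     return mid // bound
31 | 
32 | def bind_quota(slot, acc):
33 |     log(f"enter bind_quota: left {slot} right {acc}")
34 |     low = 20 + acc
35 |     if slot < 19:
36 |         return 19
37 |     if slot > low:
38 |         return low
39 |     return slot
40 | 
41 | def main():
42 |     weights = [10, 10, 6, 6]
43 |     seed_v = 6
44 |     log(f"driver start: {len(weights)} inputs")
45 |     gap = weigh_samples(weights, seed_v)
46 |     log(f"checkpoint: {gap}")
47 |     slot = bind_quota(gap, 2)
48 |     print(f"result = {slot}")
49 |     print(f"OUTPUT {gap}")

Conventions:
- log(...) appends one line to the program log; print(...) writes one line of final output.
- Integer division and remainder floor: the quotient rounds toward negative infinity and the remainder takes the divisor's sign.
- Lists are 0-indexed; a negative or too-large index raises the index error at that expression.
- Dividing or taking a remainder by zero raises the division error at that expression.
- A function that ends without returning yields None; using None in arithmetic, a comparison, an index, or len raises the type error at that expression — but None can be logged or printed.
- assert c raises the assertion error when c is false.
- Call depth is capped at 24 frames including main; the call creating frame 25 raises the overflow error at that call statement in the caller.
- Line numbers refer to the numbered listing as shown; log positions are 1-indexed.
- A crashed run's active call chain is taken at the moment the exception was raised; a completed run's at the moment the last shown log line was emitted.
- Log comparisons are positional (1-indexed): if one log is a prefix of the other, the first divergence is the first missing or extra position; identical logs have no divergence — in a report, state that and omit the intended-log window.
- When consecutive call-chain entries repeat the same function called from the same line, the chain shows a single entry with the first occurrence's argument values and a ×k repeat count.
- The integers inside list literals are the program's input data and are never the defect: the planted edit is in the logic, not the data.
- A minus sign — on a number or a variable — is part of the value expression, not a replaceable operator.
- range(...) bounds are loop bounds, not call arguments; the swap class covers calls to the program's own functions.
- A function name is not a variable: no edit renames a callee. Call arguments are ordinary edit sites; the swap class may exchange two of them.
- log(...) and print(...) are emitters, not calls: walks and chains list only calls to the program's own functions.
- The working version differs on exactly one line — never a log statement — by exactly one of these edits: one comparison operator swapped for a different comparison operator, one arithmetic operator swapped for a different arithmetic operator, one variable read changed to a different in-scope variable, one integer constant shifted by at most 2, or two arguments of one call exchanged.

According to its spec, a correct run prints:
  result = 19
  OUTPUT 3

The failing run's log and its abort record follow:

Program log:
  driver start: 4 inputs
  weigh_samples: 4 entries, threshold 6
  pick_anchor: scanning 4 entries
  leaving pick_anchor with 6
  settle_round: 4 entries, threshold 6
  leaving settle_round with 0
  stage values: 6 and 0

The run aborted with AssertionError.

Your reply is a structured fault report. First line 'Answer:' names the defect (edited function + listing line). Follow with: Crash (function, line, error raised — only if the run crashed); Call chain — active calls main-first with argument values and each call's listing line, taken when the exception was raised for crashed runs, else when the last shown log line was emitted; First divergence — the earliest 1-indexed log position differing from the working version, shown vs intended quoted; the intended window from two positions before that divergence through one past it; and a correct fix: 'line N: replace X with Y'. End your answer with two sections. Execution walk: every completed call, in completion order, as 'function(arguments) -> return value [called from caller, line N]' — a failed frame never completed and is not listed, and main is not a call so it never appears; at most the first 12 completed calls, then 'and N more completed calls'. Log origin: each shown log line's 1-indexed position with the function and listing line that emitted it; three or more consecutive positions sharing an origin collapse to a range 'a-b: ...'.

Answer: the defect is in settle_round at line 15.
Key fact: Everything matches until log position 6, which reads 'leaving settle_round with 0' in place of 'leaving settle_round with 2'.
Crash: weigh_samples, line 29, AssertionError.
Call chain: main -> weigh_samples([10, 10, 6, 6], 6) (called at line 45).
First divergence: at position 6 the run shows 'leaving settle_round with 0' where the working version logs 'leaving settle_round with 2'.
Intended log window:
  4: leaving pick_anchor with 6
  5: settle_round: 4 entries, threshold 6
  6: leaving settle_round with 2
  7: stage values: 6 and 2
Execution walk:
  pick_anchor([10, 10, 6, 6]) -> 6  [called from weigh_samples, line 26]
  settle_round([10, 10, 6, 6], 6) -> 0  [called from weigh_samples, line 27]
Log origins:
  1: logged in main at line 44
  2: logged in weigh_samples at line 25
  3: logged in pick_anchor at line 2
  4: logged in pick_anchor at line 7
  5: logged in settle_round at line 11
  6: logged in settle_round at line 16
  7: logged in weigh_samples at line 28
A correct fix: line 15: replace `%` with `+`.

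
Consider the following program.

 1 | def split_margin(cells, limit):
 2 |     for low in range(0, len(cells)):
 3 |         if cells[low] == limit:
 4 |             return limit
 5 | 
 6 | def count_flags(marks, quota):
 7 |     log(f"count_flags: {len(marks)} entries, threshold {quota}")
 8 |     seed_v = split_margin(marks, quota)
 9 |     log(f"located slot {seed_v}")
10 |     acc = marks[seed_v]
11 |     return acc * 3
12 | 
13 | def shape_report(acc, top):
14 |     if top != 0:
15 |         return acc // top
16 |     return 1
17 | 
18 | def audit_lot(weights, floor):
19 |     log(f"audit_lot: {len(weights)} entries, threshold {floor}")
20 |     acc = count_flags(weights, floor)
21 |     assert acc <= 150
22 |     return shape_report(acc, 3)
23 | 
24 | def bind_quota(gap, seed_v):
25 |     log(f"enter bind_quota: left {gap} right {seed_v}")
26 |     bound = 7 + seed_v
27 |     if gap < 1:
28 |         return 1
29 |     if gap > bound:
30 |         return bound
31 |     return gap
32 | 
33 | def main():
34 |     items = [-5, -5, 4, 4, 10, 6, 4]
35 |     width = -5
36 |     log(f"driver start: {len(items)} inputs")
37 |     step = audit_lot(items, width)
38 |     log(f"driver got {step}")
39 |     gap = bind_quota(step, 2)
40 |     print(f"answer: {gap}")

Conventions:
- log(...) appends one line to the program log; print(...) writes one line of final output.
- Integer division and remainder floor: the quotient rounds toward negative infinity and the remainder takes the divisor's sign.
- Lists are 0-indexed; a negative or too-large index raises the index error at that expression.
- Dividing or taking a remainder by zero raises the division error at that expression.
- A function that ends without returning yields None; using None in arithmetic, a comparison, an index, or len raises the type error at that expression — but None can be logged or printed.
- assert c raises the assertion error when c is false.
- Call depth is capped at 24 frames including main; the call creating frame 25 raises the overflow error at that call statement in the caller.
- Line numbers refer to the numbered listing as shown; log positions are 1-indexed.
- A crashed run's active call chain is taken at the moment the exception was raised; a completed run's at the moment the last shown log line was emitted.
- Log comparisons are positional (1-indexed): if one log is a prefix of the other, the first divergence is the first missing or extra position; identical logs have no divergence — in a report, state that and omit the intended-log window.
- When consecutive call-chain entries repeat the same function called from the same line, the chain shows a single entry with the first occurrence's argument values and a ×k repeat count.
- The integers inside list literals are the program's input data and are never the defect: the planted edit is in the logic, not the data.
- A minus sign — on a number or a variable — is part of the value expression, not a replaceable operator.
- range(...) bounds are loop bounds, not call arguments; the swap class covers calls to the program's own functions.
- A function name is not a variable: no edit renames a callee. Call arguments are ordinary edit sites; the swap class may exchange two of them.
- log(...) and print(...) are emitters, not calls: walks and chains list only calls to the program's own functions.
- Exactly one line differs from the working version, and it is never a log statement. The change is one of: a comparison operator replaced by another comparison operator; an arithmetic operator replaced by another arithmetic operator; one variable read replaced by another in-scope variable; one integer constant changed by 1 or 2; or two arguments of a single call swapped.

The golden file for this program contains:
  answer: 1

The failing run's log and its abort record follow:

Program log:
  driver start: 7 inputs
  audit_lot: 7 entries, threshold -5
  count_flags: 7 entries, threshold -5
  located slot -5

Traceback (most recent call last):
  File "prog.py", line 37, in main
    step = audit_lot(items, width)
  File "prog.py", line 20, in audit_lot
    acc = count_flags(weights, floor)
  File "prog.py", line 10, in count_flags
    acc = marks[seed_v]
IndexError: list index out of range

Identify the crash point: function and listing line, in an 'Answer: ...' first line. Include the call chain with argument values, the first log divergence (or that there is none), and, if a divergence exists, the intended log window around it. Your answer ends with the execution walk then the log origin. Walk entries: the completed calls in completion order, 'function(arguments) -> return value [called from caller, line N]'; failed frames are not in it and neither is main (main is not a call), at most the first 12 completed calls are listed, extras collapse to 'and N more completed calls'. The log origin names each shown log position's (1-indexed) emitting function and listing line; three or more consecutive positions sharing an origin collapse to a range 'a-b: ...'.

Answer: the error was raised in count_flags, line 10.
Core observation: The earliest visible damage is log position 4 — 'located slot -5' rather than the intended 'located slot 0'.
Call chain: main -> audit_lot([-5, -5, 4, 4, 10, 6, 4], -5) (called at line 37) -> count_flags([-5, -5, 4, 4, 10, 6, 4], -5) (called at line 20).
First divergence: position 4 — shown 'located slot -5', intended 'located slot 0'.
Intended log window:
  2: audit_lot: 7 entries, threshold -5
  3: count_flags: 7 entries, threshold -5
  4: located slot 0
  5: driver got -5
Execution walk:
  split_margin([-5, -5, 4, 4, 10, 6, 4], -5) -> -5  [called from count_flags, line 8]
Origin of each log line:
  1: emitted by main (line 36)
  2: emitted by audit_lot (line 19)
  3: emitted by count_flags (line 7)
  4: emitted by count_flags (line 9)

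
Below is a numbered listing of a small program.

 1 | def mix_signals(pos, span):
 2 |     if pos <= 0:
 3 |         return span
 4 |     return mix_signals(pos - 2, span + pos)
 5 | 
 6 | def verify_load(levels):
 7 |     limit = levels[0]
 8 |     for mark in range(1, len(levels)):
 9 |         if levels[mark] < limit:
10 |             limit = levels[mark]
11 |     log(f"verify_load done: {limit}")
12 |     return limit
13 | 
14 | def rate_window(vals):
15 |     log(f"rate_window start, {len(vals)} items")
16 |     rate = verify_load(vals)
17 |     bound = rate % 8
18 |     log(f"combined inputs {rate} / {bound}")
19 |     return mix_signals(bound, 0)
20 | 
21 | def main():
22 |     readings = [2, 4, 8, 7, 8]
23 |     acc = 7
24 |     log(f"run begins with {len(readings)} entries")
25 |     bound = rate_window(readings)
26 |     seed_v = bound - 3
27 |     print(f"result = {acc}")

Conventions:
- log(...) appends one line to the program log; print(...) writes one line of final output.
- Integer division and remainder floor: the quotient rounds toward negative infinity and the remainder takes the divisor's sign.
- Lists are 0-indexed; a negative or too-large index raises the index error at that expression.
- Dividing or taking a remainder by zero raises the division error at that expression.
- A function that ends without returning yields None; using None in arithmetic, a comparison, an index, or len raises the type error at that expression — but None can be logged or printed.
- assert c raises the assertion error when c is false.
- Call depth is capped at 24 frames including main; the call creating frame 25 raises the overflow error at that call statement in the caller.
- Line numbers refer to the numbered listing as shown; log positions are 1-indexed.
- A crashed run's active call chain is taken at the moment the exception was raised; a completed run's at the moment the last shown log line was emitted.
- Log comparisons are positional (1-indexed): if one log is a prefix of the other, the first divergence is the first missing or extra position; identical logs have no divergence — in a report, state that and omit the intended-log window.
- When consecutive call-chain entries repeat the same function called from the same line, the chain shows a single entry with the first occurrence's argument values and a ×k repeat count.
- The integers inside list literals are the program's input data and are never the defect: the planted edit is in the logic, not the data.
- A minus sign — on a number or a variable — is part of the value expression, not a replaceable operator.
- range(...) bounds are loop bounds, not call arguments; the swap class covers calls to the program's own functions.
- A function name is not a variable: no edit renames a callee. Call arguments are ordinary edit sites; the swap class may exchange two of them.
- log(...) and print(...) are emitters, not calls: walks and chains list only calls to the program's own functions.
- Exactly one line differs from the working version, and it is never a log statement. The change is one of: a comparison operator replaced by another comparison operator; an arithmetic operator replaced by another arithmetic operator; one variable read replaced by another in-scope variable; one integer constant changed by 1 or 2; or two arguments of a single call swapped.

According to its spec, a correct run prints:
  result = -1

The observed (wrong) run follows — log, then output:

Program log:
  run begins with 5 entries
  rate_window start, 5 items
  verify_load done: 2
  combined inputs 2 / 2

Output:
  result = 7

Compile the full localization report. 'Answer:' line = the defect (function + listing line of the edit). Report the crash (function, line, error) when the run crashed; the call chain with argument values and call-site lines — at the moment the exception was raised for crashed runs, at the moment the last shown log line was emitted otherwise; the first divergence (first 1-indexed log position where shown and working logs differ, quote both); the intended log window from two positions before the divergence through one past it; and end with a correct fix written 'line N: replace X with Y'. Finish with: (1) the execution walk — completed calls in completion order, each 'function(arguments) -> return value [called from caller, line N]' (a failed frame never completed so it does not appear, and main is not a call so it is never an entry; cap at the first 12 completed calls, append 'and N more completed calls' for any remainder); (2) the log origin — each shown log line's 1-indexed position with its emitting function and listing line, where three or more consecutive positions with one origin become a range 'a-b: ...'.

Answer: the defect is in main at line 27.
Key observation: Nothing in the log betrays the bug — only the output does.
Call chain: main -> rate_window([2, 4, 8, 7, 8]) (called at line 25).
First divergence: none — the logs agree in full.
Execution walk:
  verify_load([2, 4, 8, 7, 8]) -> 2  [called from rate_window, line 16]
  mix_signals(0, 2) -> 2  [called from mix_signals, line 4]
  mix_signals(2, 0) -> 2  [called from rate_window, line 19]
  rate_window([2, 4, 8, 7, 8]) -> 2  [called from main, line 25]
Log origins:
  1: logged in main at line 24
  2: logged in rate_window at line 15
  3: logged in verify_load at line 11
  4: logged in rate_window at line 18
A correct fix: line 27: replace `acc` with `seed_v`.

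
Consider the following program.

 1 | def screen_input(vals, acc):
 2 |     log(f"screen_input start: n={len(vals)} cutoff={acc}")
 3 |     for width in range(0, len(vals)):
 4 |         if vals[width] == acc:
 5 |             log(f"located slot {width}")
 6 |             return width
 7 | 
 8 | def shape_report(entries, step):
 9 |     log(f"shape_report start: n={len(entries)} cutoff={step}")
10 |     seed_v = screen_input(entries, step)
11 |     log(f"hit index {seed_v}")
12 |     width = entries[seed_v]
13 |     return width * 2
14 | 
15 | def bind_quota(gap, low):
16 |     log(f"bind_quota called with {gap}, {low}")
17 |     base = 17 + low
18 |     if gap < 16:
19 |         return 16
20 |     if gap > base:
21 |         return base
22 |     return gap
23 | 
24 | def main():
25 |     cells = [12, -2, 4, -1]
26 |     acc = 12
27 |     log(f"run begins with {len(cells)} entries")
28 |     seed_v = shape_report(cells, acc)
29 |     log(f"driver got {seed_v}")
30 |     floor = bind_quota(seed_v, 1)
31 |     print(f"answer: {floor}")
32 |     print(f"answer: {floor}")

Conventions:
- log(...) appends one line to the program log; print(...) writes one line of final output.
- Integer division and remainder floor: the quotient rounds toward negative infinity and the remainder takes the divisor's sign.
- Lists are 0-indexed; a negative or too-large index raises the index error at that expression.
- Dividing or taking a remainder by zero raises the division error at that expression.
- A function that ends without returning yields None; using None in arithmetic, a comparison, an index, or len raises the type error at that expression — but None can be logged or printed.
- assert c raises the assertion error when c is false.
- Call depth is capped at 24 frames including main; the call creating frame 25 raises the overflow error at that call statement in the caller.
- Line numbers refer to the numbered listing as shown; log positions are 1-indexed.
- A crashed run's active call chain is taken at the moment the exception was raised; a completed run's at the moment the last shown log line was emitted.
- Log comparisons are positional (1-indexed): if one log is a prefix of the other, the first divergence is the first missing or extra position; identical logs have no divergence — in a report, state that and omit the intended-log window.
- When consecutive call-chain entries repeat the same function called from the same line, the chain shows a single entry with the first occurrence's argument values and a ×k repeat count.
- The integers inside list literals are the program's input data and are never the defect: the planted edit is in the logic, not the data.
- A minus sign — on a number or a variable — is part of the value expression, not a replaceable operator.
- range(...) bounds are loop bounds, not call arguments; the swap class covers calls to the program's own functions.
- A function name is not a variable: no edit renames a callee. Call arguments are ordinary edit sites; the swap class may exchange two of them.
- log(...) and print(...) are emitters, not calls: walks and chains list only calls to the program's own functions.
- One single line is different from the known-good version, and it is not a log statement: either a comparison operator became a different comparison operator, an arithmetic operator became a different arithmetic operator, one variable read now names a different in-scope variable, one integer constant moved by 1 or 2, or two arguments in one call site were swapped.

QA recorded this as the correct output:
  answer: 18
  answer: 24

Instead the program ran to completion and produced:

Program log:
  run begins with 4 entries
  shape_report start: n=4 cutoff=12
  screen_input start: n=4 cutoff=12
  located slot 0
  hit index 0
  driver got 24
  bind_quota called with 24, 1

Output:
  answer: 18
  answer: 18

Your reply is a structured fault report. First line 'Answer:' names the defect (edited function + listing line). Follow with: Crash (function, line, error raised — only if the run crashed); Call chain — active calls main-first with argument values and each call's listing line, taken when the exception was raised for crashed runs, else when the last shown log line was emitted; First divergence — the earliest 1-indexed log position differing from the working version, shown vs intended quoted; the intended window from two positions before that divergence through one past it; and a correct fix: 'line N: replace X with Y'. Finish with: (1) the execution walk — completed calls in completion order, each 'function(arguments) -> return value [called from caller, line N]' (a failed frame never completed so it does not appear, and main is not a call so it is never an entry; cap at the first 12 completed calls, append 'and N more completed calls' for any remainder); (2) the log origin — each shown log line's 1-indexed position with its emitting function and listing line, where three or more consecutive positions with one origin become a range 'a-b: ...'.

Answer: the defect is in main at line 32.
Key observation: The two runs log identically and part ways only at the printed values.
Call chain: main -> bind_quota(24, 1) (called at line 30).
First divergence: none (the log streams are identical).
Execution walk:
  screen_input([12, -2, 4, -1], 12) -> 0  [called from shape_report, line 10]
  shape_report([12, -2, 4, -1], 12) -> 24  [called from main, line 28]
  bind_quota(24, 1) -> 18  [called from main, line 30]
Origin of each log line:
  1: emitted by main (line 27)
  2: emitted by shape_report (line 9)
  3: emitted by screen_input (line 2)
  4: emitted by screen_input (line 5)
  5: emitted by shape_report (line 11)
  6: emitted by main (line 29)
  7: emitted by bind_quota (line 16)
A correct fix: line 32: replace `floor` with `seed_v`.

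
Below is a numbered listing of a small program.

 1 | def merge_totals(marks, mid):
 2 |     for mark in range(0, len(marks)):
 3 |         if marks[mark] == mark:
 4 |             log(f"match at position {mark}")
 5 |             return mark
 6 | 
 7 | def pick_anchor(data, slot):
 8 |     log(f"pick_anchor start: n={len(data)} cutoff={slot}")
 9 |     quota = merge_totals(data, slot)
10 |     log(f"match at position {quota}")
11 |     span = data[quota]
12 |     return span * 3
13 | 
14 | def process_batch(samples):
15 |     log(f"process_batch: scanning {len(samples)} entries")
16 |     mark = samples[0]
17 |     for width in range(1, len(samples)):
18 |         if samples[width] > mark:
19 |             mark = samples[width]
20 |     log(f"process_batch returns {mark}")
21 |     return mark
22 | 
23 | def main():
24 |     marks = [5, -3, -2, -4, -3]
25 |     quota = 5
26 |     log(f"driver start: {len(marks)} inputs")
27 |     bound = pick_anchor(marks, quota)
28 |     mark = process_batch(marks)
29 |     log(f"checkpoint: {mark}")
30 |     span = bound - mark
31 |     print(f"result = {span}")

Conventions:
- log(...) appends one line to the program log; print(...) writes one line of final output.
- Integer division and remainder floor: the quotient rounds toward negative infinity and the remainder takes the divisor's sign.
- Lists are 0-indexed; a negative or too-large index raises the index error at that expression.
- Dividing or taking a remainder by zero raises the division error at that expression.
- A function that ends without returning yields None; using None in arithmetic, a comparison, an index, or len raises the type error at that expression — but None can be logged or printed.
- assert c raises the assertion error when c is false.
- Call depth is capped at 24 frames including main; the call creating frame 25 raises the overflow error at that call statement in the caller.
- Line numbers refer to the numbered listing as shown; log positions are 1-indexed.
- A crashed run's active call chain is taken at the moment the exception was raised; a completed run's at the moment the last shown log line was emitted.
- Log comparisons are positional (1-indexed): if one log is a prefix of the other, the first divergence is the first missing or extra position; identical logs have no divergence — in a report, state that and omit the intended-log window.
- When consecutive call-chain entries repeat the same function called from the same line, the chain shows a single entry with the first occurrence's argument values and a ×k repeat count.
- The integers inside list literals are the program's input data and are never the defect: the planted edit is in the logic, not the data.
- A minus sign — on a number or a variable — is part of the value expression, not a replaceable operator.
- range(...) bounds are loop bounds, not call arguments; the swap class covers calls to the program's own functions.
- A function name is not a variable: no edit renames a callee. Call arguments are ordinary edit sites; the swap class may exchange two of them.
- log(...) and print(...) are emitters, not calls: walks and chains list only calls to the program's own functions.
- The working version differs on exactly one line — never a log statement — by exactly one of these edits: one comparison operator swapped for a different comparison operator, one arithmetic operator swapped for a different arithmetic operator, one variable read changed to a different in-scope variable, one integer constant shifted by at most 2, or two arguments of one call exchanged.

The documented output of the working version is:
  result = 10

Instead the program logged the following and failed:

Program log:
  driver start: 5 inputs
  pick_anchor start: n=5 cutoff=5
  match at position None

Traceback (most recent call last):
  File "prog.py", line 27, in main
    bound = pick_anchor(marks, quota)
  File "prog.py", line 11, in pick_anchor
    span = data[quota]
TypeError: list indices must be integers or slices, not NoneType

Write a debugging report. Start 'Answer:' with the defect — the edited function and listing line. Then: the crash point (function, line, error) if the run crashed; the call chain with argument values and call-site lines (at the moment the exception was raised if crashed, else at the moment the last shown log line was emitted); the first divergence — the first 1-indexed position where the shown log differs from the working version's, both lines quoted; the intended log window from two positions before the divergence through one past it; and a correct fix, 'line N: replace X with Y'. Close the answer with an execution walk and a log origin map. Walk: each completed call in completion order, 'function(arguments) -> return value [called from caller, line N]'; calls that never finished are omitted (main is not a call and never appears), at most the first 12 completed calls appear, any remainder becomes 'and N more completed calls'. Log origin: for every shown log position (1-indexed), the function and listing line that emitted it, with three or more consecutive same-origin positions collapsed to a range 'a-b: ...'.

Answer: the defect is in merge_totals at line 3.
Core observation: Position 3 is the first bad log line: 'match at position None' should read 'match at position 0'.
Crash: pick_anchor, line 11, TypeError.
Call chain: main -> pick_anchor([5, -3, -2, -4, -3], 5) (called at line 27).
First divergence: at position 3 the run shows 'match at position None' where the working version logs 'match at position 0'.
Intended log window:
  1: driver start: 5 inputs
  2: pick_anchor start: n=5 cutoff=5
  3: match at position 0
  4: match at position 0
Execution walk:
  merge_totals([5, -3, -2, -4, -3], 5) -> None  [called from pick_anchor, line 9]
Log origins:
  1: from main, line 26
  2: from pick_anchor, line 8
  3: from pick_anchor, line 10
A correct fix: line 3: replace `marks[mark] == mark` with `marks[mark] == mid`.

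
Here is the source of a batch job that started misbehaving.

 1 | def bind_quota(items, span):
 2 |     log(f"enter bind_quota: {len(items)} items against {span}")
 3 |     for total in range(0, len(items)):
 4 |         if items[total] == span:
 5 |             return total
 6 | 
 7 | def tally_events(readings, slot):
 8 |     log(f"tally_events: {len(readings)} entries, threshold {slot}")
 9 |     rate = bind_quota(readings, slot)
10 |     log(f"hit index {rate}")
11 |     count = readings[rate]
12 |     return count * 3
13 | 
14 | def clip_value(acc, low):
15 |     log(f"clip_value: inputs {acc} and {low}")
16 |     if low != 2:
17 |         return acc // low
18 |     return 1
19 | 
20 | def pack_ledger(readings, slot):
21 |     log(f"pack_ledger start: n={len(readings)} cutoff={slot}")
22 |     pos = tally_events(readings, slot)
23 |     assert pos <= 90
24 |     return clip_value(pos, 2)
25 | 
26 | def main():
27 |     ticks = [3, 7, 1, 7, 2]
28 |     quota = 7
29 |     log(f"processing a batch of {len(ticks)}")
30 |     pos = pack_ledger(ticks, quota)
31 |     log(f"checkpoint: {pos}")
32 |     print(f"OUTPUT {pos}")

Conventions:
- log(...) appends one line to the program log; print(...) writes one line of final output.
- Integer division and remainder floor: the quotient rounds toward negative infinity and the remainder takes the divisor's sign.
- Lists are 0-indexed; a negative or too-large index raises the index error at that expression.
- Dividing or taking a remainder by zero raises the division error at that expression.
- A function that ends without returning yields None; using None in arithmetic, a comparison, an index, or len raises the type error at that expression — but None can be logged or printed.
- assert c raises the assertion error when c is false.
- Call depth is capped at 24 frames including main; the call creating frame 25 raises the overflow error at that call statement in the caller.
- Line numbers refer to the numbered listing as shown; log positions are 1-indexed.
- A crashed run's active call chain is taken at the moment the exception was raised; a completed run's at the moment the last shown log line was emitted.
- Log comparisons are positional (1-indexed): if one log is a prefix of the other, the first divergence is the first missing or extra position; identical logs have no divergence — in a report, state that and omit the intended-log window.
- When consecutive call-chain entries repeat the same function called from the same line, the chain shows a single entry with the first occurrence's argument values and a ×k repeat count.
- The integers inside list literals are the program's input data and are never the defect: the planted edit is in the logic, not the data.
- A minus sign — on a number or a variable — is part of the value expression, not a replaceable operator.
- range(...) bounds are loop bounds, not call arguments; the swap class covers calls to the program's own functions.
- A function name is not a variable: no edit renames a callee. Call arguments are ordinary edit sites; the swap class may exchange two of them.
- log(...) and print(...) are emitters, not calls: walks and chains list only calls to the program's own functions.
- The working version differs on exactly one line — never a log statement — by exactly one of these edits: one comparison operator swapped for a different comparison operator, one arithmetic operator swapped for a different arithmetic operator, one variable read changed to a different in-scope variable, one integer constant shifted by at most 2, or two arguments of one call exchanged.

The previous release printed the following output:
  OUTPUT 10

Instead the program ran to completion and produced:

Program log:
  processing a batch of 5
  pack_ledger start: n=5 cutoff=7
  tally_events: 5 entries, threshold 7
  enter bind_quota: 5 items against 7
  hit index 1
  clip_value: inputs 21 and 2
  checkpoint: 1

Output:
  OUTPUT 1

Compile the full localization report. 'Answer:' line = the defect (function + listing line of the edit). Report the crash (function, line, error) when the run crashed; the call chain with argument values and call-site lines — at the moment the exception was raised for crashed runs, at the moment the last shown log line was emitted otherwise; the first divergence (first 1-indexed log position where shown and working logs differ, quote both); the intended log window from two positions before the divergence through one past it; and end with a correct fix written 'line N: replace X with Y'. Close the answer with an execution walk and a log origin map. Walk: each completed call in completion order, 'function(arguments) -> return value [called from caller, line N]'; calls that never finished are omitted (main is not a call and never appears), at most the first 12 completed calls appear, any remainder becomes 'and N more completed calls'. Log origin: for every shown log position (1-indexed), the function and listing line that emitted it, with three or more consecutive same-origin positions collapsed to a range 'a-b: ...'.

Answer: the defect is in clip_value at line 16.
Core observation: The log first diverges at position 7: the faulty run prints 'checkpoint: 1' where the working version prints 'checkpoint: 10'.
Call chain: main.
First divergence: position 7 — shown 'checkpoint: 1', intended 'checkpoint: 10'.
Intended log window:
  5: hit index 1
  6: clip_value: inputs 21 and 2
  7: checkpoint: 10
Execution walk:
  bind_quota([3, 7, 1, 7, 2], 7) -> 1  [called from tally_events, line 9]
  tally_events([3, 7, 1, 7, 2], 7) -> 21  [called from pack_ledger, line 22]
  clip_value(21, 2) -> 1  [called from pack_ledger, line 24]
  pack_ledger([3, 7, 1, 7, 2], 7) -> 1  [called from main, line 30]
Log origin:
  1: logged in main at line 29
  2: logged in pack_ledger at line 21
  3: logged in tally_events at line 8
  4: logged in bind_quota at line 2
  5: logged in tally_events at line 10
  6: logged in clip_value at line 15
  7: logged in main at line 31
A correct fix: line 16: replace `2` with `0`.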